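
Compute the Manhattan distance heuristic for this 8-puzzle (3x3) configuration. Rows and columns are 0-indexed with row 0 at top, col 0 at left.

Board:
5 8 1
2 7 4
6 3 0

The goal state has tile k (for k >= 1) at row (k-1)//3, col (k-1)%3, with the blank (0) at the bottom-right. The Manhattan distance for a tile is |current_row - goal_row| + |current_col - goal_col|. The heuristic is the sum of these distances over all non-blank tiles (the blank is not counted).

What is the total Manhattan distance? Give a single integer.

Answer: 18

Derivation:
Tile 5: (0,0)->(1,1) = 2
Tile 8: (0,1)->(2,1) = 2
Tile 1: (0,2)->(0,0) = 2
Tile 2: (1,0)->(0,1) = 2
Tile 7: (1,1)->(2,0) = 2
Tile 4: (1,2)->(1,0) = 2
Tile 6: (2,0)->(1,2) = 3
Tile 3: (2,1)->(0,2) = 3
Sum: 2 + 2 + 2 + 2 + 2 + 2 + 3 + 3 = 18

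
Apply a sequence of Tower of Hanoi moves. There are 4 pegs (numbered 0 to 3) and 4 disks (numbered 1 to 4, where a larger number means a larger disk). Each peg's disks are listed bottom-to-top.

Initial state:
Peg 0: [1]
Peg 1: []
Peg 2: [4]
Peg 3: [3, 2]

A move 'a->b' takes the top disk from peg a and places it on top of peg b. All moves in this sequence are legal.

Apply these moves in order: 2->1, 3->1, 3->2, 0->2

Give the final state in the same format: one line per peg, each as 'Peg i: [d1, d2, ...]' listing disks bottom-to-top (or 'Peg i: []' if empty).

After move 1 (2->1):
Peg 0: [1]
Peg 1: [4]
Peg 2: []
Peg 3: [3, 2]

After move 2 (3->1):
Peg 0: [1]
Peg 1: [4, 2]
Peg 2: []
Peg 3: [3]

After move 3 (3->2):
Peg 0: [1]
Peg 1: [4, 2]
Peg 2: [3]
Peg 3: []

After move 4 (0->2):
Peg 0: []
Peg 1: [4, 2]
Peg 2: [3, 1]
Peg 3: []

Answer: Peg 0: []
Peg 1: [4, 2]
Peg 2: [3, 1]
Peg 3: []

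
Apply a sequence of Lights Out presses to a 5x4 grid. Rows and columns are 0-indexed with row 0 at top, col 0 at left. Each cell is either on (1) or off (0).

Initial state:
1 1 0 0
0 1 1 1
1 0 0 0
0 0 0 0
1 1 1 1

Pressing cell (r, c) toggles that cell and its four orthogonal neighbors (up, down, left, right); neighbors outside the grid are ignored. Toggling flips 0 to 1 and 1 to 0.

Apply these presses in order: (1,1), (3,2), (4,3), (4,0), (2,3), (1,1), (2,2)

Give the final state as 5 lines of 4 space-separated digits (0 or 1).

Answer: 1 1 0 0
0 1 0 0
1 1 1 0
1 1 0 1
0 0 1 0

Derivation:
After press 1 at (1,1):
1 0 0 0
1 0 0 1
1 1 0 0
0 0 0 0
1 1 1 1

After press 2 at (3,2):
1 0 0 0
1 0 0 1
1 1 1 0
0 1 1 1
1 1 0 1

After press 3 at (4,3):
1 0 0 0
1 0 0 1
1 1 1 0
0 1 1 0
1 1 1 0

After press 4 at (4,0):
1 0 0 0
1 0 0 1
1 1 1 0
1 1 1 0
0 0 1 0

After press 5 at (2,3):
1 0 0 0
1 0 0 0
1 1 0 1
1 1 1 1
0 0 1 0

After press 6 at (1,1):
1 1 0 0
0 1 1 0
1 0 0 1
1 1 1 1
0 0 1 0

After press 7 at (2,2):
1 1 0 0
0 1 0 0
1 1 1 0
1 1 0 1
0 0 1 0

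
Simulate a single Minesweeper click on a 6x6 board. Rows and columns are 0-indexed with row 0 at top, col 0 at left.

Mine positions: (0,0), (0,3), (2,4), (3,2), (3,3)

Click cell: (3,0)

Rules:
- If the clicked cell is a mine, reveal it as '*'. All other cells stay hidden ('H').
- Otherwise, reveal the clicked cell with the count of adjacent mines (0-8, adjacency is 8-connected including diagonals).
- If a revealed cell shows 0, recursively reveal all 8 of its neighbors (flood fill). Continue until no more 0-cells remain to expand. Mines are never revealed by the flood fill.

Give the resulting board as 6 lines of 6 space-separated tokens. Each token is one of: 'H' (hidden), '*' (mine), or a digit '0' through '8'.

H H H H H H
1 1 H H H H
0 1 H H H H
0 1 H H 2 1
0 1 2 2 1 0
0 0 0 0 0 0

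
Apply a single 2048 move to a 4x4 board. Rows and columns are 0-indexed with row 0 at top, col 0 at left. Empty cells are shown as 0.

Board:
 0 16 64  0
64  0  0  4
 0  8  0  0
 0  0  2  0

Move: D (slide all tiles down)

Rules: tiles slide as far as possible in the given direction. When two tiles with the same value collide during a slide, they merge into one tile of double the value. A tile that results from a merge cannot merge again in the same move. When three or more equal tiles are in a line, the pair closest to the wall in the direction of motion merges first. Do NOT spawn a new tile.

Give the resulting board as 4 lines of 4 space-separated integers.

Slide down:
col 0: [0, 64, 0, 0] -> [0, 0, 0, 64]
col 1: [16, 0, 8, 0] -> [0, 0, 16, 8]
col 2: [64, 0, 0, 2] -> [0, 0, 64, 2]
col 3: [0, 4, 0, 0] -> [0, 0, 0, 4]

Answer:  0  0  0  0
 0  0  0  0
 0 16 64  0
64  8  2  4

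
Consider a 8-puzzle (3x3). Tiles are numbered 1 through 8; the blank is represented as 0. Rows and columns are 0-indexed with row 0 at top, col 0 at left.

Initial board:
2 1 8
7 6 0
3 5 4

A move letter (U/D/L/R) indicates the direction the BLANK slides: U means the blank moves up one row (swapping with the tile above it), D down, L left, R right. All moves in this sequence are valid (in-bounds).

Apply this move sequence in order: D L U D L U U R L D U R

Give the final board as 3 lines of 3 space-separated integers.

After move 1 (D):
2 1 8
7 6 4
3 5 0

After move 2 (L):
2 1 8
7 6 4
3 0 5

After move 3 (U):
2 1 8
7 0 4
3 6 5

After move 4 (D):
2 1 8
7 6 4
3 0 5

After move 5 (L):
2 1 8
7 6 4
0 3 5

After move 6 (U):
2 1 8
0 6 4
7 3 5

After move 7 (U):
0 1 8
2 6 4
7 3 5

After move 8 (R):
1 0 8
2 6 4
7 3 5

After move 9 (L):
0 1 8
2 6 4
7 3 5

After move 10 (D):
2 1 8
0 6 4
7 3 5

After move 11 (U):
0 1 8
2 6 4
7 3 5

After move 12 (R):
1 0 8
2 6 4
7 3 5

Answer: 1 0 8
2 6 4
7 3 5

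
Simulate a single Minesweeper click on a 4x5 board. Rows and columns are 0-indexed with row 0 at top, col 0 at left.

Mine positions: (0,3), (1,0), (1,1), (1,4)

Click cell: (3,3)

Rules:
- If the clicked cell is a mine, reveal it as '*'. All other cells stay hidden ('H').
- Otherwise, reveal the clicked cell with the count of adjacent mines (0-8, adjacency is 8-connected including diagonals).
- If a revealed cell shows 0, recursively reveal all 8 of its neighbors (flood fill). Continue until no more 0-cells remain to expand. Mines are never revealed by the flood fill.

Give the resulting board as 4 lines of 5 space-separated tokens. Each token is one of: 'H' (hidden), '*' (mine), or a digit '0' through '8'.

H H H H H
H H H H H
2 2 1 1 1
0 0 0 0 0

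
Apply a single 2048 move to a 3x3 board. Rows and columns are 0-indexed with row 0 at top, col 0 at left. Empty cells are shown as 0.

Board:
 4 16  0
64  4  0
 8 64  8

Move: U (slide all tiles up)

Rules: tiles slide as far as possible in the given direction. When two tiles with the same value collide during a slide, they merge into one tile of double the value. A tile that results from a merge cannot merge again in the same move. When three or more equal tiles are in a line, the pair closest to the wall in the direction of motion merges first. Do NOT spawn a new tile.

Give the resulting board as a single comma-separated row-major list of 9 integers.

Answer: 4, 16, 8, 64, 4, 0, 8, 64, 0

Derivation:
Slide up:
col 0: [4, 64, 8] -> [4, 64, 8]
col 1: [16, 4, 64] -> [16, 4, 64]
col 2: [0, 0, 8] -> [8, 0, 0]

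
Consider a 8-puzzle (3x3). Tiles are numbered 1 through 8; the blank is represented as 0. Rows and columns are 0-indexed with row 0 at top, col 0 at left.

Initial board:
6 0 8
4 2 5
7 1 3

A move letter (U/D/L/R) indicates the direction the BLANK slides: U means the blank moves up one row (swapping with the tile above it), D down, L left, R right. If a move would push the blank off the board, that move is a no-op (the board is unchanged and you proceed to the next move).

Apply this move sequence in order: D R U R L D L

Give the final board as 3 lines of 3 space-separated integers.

Answer: 6 5 2
0 4 8
7 1 3

Derivation:
After move 1 (D):
6 2 8
4 0 5
7 1 3

After move 2 (R):
6 2 8
4 5 0
7 1 3

After move 3 (U):
6 2 0
4 5 8
7 1 3

After move 4 (R):
6 2 0
4 5 8
7 1 3

After move 5 (L):
6 0 2
4 5 8
7 1 3

After move 6 (D):
6 5 2
4 0 8
7 1 3

After move 7 (L):
6 5 2
0 4 8
7 1 3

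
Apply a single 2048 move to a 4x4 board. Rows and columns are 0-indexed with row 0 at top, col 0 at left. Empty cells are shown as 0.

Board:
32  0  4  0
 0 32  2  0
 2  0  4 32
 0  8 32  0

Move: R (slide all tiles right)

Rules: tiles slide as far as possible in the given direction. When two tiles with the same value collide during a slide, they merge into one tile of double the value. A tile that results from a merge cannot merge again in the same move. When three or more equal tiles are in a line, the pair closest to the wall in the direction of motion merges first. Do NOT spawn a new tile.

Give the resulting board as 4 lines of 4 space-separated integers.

Slide right:
row 0: [32, 0, 4, 0] -> [0, 0, 32, 4]
row 1: [0, 32, 2, 0] -> [0, 0, 32, 2]
row 2: [2, 0, 4, 32] -> [0, 2, 4, 32]
row 3: [0, 8, 32, 0] -> [0, 0, 8, 32]

Answer:  0  0 32  4
 0  0 32  2
 0  2  4 32
 0  0  8 32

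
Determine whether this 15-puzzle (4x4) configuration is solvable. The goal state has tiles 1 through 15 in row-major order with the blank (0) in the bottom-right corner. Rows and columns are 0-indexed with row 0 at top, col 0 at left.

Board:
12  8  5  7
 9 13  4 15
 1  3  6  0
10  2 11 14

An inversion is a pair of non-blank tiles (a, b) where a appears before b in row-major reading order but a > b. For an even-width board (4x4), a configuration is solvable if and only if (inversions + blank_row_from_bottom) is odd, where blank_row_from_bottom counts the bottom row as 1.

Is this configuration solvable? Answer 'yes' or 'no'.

Answer: no

Derivation:
Inversions: 52
Blank is in row 2 (0-indexed from top), which is row 2 counting from the bottom (bottom = 1).
52 + 2 = 54, which is even, so the puzzle is not solvable.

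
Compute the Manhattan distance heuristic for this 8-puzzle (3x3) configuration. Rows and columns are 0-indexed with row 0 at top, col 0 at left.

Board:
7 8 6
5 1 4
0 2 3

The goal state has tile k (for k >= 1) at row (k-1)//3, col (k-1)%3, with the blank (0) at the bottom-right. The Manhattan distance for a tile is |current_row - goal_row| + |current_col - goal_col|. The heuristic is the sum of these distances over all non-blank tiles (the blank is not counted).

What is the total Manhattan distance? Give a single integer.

Tile 7: at (0,0), goal (2,0), distance |0-2|+|0-0| = 2
Tile 8: at (0,1), goal (2,1), distance |0-2|+|1-1| = 2
Tile 6: at (0,2), goal (1,2), distance |0-1|+|2-2| = 1
Tile 5: at (1,0), goal (1,1), distance |1-1|+|0-1| = 1
Tile 1: at (1,1), goal (0,0), distance |1-0|+|1-0| = 2
Tile 4: at (1,2), goal (1,0), distance |1-1|+|2-0| = 2
Tile 2: at (2,1), goal (0,1), distance |2-0|+|1-1| = 2
Tile 3: at (2,2), goal (0,2), distance |2-0|+|2-2| = 2
Sum: 2 + 2 + 1 + 1 + 2 + 2 + 2 + 2 = 14

Answer: 14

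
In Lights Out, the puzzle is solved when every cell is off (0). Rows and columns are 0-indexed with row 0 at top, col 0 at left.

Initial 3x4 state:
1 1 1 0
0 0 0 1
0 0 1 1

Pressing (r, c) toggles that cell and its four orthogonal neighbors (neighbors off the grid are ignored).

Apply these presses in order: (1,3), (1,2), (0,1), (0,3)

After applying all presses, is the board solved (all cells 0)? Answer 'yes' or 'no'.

Answer: yes

Derivation:
After press 1 at (1,3):
1 1 1 1
0 0 1 0
0 0 1 0

After press 2 at (1,2):
1 1 0 1
0 1 0 1
0 0 0 0

After press 3 at (0,1):
0 0 1 1
0 0 0 1
0 0 0 0

After press 4 at (0,3):
0 0 0 0
0 0 0 0
0 0 0 0

Lights still on: 0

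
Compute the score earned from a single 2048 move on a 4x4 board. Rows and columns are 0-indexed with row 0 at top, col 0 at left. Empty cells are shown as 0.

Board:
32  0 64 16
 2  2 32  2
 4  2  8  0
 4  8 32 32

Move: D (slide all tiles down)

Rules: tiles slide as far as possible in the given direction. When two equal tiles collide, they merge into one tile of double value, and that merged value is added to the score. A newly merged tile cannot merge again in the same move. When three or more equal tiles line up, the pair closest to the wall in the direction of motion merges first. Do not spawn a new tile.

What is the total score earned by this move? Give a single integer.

Answer: 12

Derivation:
Slide down:
col 0: [32, 2, 4, 4] -> [0, 32, 2, 8]  score +8 (running 8)
col 1: [0, 2, 2, 8] -> [0, 0, 4, 8]  score +4 (running 12)
col 2: [64, 32, 8, 32] -> [64, 32, 8, 32]  score +0 (running 12)
col 3: [16, 2, 0, 32] -> [0, 16, 2, 32]  score +0 (running 12)
Board after move:
 0  0 64  0
32  0 32 16
 2  4  8  2
 8  8 32 32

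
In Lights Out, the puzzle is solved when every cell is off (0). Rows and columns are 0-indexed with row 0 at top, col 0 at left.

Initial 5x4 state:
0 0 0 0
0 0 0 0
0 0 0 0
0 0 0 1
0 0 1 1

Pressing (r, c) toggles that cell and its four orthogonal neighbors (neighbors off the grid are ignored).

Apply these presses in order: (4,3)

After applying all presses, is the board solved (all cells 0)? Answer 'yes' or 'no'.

Answer: yes

Derivation:
After press 1 at (4,3):
0 0 0 0
0 0 0 0
0 0 0 0
0 0 0 0
0 0 0 0

Lights still on: 0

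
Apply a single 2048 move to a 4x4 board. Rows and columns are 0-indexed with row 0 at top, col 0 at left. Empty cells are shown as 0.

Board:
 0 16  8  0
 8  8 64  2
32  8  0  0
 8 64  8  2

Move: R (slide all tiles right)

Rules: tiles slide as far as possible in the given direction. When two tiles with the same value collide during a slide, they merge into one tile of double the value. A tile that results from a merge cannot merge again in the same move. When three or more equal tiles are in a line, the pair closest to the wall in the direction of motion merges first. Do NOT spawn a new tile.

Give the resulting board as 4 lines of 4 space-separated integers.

Answer:  0  0 16  8
 0 16 64  2
 0  0 32  8
 8 64  8  2

Derivation:
Slide right:
row 0: [0, 16, 8, 0] -> [0, 0, 16, 8]
row 1: [8, 8, 64, 2] -> [0, 16, 64, 2]
row 2: [32, 8, 0, 0] -> [0, 0, 32, 8]
row 3: [8, 64, 8, 2] -> [8, 64, 8, 2]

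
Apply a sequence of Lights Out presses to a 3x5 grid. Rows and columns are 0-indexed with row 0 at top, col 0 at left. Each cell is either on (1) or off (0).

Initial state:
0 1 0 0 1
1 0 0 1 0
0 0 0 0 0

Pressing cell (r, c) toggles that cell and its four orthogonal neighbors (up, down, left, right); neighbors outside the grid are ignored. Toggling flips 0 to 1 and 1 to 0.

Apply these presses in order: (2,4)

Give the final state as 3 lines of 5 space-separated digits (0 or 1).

Answer: 0 1 0 0 1
1 0 0 1 1
0 0 0 1 1

Derivation:
After press 1 at (2,4):
0 1 0 0 1
1 0 0 1 1
0 0 0 1 1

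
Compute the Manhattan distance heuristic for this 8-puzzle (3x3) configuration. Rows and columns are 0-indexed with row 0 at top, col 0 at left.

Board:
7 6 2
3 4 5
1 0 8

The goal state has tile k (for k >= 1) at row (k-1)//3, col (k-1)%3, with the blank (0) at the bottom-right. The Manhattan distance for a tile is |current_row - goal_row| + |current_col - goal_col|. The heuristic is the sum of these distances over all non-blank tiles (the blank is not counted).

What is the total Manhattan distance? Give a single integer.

Tile 7: at (0,0), goal (2,0), distance |0-2|+|0-0| = 2
Tile 6: at (0,1), goal (1,2), distance |0-1|+|1-2| = 2
Tile 2: at (0,2), goal (0,1), distance |0-0|+|2-1| = 1
Tile 3: at (1,0), goal (0,2), distance |1-0|+|0-2| = 3
Tile 4: at (1,1), goal (1,0), distance |1-1|+|1-0| = 1
Tile 5: at (1,2), goal (1,1), distance |1-1|+|2-1| = 1
Tile 1: at (2,0), goal (0,0), distance |2-0|+|0-0| = 2
Tile 8: at (2,2), goal (2,1), distance |2-2|+|2-1| = 1
Sum: 2 + 2 + 1 + 3 + 1 + 1 + 2 + 1 = 13

Answer: 13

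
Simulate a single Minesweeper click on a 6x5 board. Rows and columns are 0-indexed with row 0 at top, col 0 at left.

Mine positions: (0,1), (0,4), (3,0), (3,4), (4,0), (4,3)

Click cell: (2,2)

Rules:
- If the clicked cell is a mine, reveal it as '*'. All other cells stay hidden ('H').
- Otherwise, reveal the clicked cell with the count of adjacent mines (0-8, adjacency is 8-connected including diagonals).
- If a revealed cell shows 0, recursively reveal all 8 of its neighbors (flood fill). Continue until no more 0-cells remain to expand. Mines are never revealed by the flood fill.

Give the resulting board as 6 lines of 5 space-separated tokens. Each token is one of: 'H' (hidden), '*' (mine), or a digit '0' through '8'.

H H H H H
H 1 1 1 H
H 1 0 1 H
H 2 1 2 H
H H H H H
H H H H H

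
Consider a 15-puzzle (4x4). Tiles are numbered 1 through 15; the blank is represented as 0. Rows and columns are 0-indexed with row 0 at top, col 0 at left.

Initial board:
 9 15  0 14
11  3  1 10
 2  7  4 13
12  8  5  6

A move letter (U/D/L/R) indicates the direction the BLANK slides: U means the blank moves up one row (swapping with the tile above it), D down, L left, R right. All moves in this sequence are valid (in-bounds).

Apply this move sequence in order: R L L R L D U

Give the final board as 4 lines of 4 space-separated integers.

Answer:  9  0 15 14
11  3  1 10
 2  7  4 13
12  8  5  6

Derivation:
After move 1 (R):
 9 15 14  0
11  3  1 10
 2  7  4 13
12  8  5  6

After move 2 (L):
 9 15  0 14
11  3  1 10
 2  7  4 13
12  8  5  6

After move 3 (L):
 9  0 15 14
11  3  1 10
 2  7  4 13
12  8  5  6

After move 4 (R):
 9 15  0 14
11  3  1 10
 2  7  4 13
12  8  5  6

After move 5 (L):
 9  0 15 14
11  3  1 10
 2  7  4 13
12  8  5  6

After move 6 (D):
 9  3 15 14
11  0  1 10
 2  7  4 13
12  8  5  6

After move 7 (U):
 9  0 15 14
11  3  1 10
 2  7  4 13
12  8  5  6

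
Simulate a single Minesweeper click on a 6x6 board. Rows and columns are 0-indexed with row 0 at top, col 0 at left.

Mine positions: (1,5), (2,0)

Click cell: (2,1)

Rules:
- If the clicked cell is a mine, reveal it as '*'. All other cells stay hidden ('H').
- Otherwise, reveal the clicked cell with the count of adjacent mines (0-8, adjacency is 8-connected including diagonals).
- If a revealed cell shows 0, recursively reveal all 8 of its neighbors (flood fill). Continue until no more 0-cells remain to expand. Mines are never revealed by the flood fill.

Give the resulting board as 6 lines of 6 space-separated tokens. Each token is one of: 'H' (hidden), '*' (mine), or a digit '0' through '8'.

H H H H H H
H H H H H H
H 1 H H H H
H H H H H H
H H H H H H
H H H H H H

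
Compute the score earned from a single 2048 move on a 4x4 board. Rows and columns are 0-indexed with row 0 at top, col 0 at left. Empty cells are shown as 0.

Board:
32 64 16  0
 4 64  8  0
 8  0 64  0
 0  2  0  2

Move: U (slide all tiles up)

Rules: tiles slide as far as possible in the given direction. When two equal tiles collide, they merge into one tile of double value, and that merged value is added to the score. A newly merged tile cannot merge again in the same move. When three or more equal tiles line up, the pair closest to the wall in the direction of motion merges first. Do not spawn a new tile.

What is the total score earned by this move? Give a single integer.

Answer: 128

Derivation:
Slide up:
col 0: [32, 4, 8, 0] -> [32, 4, 8, 0]  score +0 (running 0)
col 1: [64, 64, 0, 2] -> [128, 2, 0, 0]  score +128 (running 128)
col 2: [16, 8, 64, 0] -> [16, 8, 64, 0]  score +0 (running 128)
col 3: [0, 0, 0, 2] -> [2, 0, 0, 0]  score +0 (running 128)
Board after move:
 32 128  16   2
  4   2   8   0
  8   0  64   0
  0   0   0   0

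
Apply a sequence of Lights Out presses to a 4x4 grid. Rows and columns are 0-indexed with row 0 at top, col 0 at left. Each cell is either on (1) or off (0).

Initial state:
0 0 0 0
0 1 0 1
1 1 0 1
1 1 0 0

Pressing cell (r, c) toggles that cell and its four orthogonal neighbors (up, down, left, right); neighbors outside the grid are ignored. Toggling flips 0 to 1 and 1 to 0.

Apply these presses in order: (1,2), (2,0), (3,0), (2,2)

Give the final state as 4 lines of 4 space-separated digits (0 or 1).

Answer: 0 0 1 0
1 0 0 0
1 1 0 0
1 0 1 0

Derivation:
After press 1 at (1,2):
0 0 1 0
0 0 1 0
1 1 1 1
1 1 0 0

After press 2 at (2,0):
0 0 1 0
1 0 1 0
0 0 1 1
0 1 0 0

After press 3 at (3,0):
0 0 1 0
1 0 1 0
1 0 1 1
1 0 0 0

After press 4 at (2,2):
0 0 1 0
1 0 0 0
1 1 0 0
1 0 1 0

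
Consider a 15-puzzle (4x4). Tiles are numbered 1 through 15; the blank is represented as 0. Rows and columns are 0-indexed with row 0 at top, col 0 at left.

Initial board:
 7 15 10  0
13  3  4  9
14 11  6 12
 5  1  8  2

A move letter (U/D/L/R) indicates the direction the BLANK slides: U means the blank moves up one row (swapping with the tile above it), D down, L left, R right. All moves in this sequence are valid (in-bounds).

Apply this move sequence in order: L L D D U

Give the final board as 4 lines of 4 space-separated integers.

Answer:  7  3 15 10
13  0  4  9
14 11  6 12
 5  1  8  2

Derivation:
After move 1 (L):
 7 15  0 10
13  3  4  9
14 11  6 12
 5  1  8  2

After move 2 (L):
 7  0 15 10
13  3  4  9
14 11  6 12
 5  1  8  2

After move 3 (D):
 7  3 15 10
13  0  4  9
14 11  6 12
 5  1  8  2

After move 4 (D):
 7  3 15 10
13 11  4  9
14  0  6 12
 5  1  8  2

After move 5 (U):
 7  3 15 10
13  0  4  9
14 11  6 12
 5  1  8  2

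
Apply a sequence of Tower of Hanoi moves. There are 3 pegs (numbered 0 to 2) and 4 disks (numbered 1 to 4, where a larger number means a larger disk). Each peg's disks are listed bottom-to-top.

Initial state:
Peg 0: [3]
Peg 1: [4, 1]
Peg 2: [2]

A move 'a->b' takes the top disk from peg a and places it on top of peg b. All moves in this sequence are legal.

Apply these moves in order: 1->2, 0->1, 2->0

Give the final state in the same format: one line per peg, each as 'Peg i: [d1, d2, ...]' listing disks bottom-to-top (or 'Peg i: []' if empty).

Answer: Peg 0: [1]
Peg 1: [4, 3]
Peg 2: [2]

Derivation:
After move 1 (1->2):
Peg 0: [3]
Peg 1: [4]
Peg 2: [2, 1]

After move 2 (0->1):
Peg 0: []
Peg 1: [4, 3]
Peg 2: [2, 1]

After move 3 (2->0):
Peg 0: [1]
Peg 1: [4, 3]
Peg 2: [2]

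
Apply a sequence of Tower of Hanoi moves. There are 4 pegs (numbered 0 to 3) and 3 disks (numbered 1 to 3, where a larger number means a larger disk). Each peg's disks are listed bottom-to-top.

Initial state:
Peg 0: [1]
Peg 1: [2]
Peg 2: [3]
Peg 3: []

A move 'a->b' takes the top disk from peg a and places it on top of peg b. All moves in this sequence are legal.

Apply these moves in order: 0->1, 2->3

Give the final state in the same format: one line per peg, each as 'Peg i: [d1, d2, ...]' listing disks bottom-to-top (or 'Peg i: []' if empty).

Answer: Peg 0: []
Peg 1: [2, 1]
Peg 2: []
Peg 3: [3]

Derivation:
After move 1 (0->1):
Peg 0: []
Peg 1: [2, 1]
Peg 2: [3]
Peg 3: []

After move 2 (2->3):
Peg 0: []
Peg 1: [2, 1]
Peg 2: []
Peg 3: [3]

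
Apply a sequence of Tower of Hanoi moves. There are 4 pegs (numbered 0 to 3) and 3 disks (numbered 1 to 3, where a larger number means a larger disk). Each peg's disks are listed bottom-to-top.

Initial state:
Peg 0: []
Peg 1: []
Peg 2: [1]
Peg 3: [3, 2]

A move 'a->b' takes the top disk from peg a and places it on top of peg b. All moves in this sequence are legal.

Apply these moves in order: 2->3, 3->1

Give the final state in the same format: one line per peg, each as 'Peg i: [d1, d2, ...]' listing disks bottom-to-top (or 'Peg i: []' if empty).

Answer: Peg 0: []
Peg 1: [1]
Peg 2: []
Peg 3: [3, 2]

Derivation:
After move 1 (2->3):
Peg 0: []
Peg 1: []
Peg 2: []
Peg 3: [3, 2, 1]

After move 2 (3->1):
Peg 0: []
Peg 1: [1]
Peg 2: []
Peg 3: [3, 2]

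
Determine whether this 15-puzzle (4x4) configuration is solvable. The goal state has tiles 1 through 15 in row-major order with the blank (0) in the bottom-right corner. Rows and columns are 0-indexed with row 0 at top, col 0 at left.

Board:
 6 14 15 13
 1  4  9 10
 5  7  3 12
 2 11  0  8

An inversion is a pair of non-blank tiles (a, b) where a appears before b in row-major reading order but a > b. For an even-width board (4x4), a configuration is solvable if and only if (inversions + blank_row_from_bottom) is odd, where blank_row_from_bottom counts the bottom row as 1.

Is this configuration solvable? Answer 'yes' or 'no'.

Answer: no

Derivation:
Inversions: 61
Blank is in row 3 (0-indexed from top), which is row 1 counting from the bottom (bottom = 1).
61 + 1 = 62, which is even, so the puzzle is not solvable.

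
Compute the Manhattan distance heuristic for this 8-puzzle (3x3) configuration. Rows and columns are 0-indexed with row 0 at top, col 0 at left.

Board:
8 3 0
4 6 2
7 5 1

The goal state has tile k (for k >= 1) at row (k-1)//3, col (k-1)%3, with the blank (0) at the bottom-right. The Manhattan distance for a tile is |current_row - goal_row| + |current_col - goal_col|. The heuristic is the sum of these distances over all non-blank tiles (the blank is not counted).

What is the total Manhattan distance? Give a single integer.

Answer: 12

Derivation:
Tile 8: (0,0)->(2,1) = 3
Tile 3: (0,1)->(0,2) = 1
Tile 4: (1,0)->(1,0) = 0
Tile 6: (1,1)->(1,2) = 1
Tile 2: (1,2)->(0,1) = 2
Tile 7: (2,0)->(2,0) = 0
Tile 5: (2,1)->(1,1) = 1
Tile 1: (2,2)->(0,0) = 4
Sum: 3 + 1 + 0 + 1 + 2 + 0 + 1 + 4 = 12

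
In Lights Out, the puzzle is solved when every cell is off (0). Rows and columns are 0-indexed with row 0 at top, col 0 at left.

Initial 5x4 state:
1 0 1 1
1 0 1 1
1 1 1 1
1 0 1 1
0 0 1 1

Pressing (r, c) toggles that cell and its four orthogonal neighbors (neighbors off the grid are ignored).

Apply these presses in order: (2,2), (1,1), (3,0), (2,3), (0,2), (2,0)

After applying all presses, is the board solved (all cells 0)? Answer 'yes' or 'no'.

Answer: no

Derivation:
After press 1 at (2,2):
1 0 1 1
1 0 0 1
1 0 0 0
1 0 0 1
0 0 1 1

After press 2 at (1,1):
1 1 1 1
0 1 1 1
1 1 0 0
1 0 0 1
0 0 1 1

After press 3 at (3,0):
1 1 1 1
0 1 1 1
0 1 0 0
0 1 0 1
1 0 1 1

After press 4 at (2,3):
1 1 1 1
0 1 1 0
0 1 1 1
0 1 0 0
1 0 1 1

After press 5 at (0,2):
1 0 0 0
0 1 0 0
0 1 1 1
0 1 0 0
1 0 1 1

After press 6 at (2,0):
1 0 0 0
1 1 0 0
1 0 1 1
1 1 0 0
1 0 1 1

Lights still on: 11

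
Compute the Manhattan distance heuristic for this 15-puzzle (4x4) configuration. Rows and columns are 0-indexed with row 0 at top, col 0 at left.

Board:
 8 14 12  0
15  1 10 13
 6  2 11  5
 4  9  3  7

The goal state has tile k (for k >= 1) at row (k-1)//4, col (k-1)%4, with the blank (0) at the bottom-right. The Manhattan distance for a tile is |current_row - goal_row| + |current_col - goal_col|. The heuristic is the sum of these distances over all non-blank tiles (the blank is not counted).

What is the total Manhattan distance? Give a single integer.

Answer: 45

Derivation:
Tile 8: at (0,0), goal (1,3), distance |0-1|+|0-3| = 4
Tile 14: at (0,1), goal (3,1), distance |0-3|+|1-1| = 3
Tile 12: at (0,2), goal (2,3), distance |0-2|+|2-3| = 3
Tile 15: at (1,0), goal (3,2), distance |1-3|+|0-2| = 4
Tile 1: at (1,1), goal (0,0), distance |1-0|+|1-0| = 2
Tile 10: at (1,2), goal (2,1), distance |1-2|+|2-1| = 2
Tile 13: at (1,3), goal (3,0), distance |1-3|+|3-0| = 5
Tile 6: at (2,0), goal (1,1), distance |2-1|+|0-1| = 2
Tile 2: at (2,1), goal (0,1), distance |2-0|+|1-1| = 2
Tile 11: at (2,2), goal (2,2), distance |2-2|+|2-2| = 0
Tile 5: at (2,3), goal (1,0), distance |2-1|+|3-0| = 4
Tile 4: at (3,0), goal (0,3), distance |3-0|+|0-3| = 6
Tile 9: at (3,1), goal (2,0), distance |3-2|+|1-0| = 2
Tile 3: at (3,2), goal (0,2), distance |3-0|+|2-2| = 3
Tile 7: at (3,3), goal (1,2), distance |3-1|+|3-2| = 3
Sum: 4 + 3 + 3 + 4 + 2 + 2 + 5 + 2 + 2 + 0 + 4 + 6 + 2 + 3 + 3 = 45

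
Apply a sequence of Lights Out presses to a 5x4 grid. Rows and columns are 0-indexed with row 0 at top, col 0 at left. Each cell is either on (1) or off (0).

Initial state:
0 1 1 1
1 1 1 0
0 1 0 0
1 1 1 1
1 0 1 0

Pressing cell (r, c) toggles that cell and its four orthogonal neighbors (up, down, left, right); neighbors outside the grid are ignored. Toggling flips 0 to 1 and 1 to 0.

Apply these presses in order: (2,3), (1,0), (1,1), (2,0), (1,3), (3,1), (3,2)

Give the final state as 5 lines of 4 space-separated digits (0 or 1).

Answer: 1 0 1 0
0 1 1 0
0 0 0 0
1 1 1 1
1 1 0 0

Derivation:
After press 1 at (2,3):
0 1 1 1
1 1 1 1
0 1 1 1
1 1 1 0
1 0 1 0

After press 2 at (1,0):
1 1 1 1
0 0 1 1
1 1 1 1
1 1 1 0
1 0 1 0

After press 3 at (1,1):
1 0 1 1
1 1 0 1
1 0 1 1
1 1 1 0
1 0 1 0

After press 4 at (2,0):
1 0 1 1
0 1 0 1
0 1 1 1
0 1 1 0
1 0 1 0

After press 5 at (1,3):
1 0 1 0
0 1 1 0
0 1 1 0
0 1 1 0
1 0 1 0

After press 6 at (3,1):
1 0 1 0
0 1 1 0
0 0 1 0
1 0 0 0
1 1 1 0

After press 7 at (3,2):
1 0 1 0
0 1 1 0
0 0 0 0
1 1 1 1
1 1 0 0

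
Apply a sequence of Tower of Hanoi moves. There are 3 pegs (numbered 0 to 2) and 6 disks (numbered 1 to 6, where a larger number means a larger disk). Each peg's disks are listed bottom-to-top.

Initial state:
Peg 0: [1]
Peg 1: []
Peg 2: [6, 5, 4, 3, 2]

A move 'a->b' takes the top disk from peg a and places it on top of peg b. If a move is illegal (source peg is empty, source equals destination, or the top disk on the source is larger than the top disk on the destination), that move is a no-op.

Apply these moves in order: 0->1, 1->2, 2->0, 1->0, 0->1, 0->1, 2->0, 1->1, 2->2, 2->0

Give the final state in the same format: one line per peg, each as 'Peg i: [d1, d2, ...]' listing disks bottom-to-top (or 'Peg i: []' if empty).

After move 1 (0->1):
Peg 0: []
Peg 1: [1]
Peg 2: [6, 5, 4, 3, 2]

After move 2 (1->2):
Peg 0: []
Peg 1: []
Peg 2: [6, 5, 4, 3, 2, 1]

After move 3 (2->0):
Peg 0: [1]
Peg 1: []
Peg 2: [6, 5, 4, 3, 2]

After move 4 (1->0):
Peg 0: [1]
Peg 1: []
Peg 2: [6, 5, 4, 3, 2]

After move 5 (0->1):
Peg 0: []
Peg 1: [1]
Peg 2: [6, 5, 4, 3, 2]

After move 6 (0->1):
Peg 0: []
Peg 1: [1]
Peg 2: [6, 5, 4, 3, 2]

After move 7 (2->0):
Peg 0: [2]
Peg 1: [1]
Peg 2: [6, 5, 4, 3]

After move 8 (1->1):
Peg 0: [2]
Peg 1: [1]
Peg 2: [6, 5, 4, 3]

After move 9 (2->2):
Peg 0: [2]
Peg 1: [1]
Peg 2: [6, 5, 4, 3]

After move 10 (2->0):
Peg 0: [2]
Peg 1: [1]
Peg 2: [6, 5, 4, 3]

Answer: Peg 0: [2]
Peg 1: [1]
Peg 2: [6, 5, 4, 3]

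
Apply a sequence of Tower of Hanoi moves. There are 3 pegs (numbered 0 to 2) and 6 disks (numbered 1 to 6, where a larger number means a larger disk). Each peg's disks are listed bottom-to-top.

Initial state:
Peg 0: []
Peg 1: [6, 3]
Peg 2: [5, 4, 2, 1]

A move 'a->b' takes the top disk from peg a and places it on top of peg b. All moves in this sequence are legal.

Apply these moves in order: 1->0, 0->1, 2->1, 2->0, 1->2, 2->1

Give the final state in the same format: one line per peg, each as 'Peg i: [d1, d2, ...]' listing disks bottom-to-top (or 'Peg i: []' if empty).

Answer: Peg 0: [2]
Peg 1: [6, 3, 1]
Peg 2: [5, 4]

Derivation:
After move 1 (1->0):
Peg 0: [3]
Peg 1: [6]
Peg 2: [5, 4, 2, 1]

After move 2 (0->1):
Peg 0: []
Peg 1: [6, 3]
Peg 2: [5, 4, 2, 1]

After move 3 (2->1):
Peg 0: []
Peg 1: [6, 3, 1]
Peg 2: [5, 4, 2]

After move 4 (2->0):
Peg 0: [2]
Peg 1: [6, 3, 1]
Peg 2: [5, 4]

After move 5 (1->2):
Peg 0: [2]
Peg 1: [6, 3]
Peg 2: [5, 4, 1]

After move 6 (2->1):
Peg 0: [2]
Peg 1: [6, 3, 1]
Peg 2: [5, 4]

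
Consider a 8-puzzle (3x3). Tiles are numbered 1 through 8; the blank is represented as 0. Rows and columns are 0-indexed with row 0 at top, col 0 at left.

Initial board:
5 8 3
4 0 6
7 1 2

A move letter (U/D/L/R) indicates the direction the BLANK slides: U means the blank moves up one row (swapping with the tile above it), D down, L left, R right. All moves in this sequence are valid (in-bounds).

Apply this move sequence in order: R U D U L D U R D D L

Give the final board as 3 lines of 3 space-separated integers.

Answer: 5 8 3
4 6 2
7 0 1

Derivation:
After move 1 (R):
5 8 3
4 6 0
7 1 2

After move 2 (U):
5 8 0
4 6 3
7 1 2

After move 3 (D):
5 8 3
4 6 0
7 1 2

After move 4 (U):
5 8 0
4 6 3
7 1 2

After move 5 (L):
5 0 8
4 6 3
7 1 2

After move 6 (D):
5 6 8
4 0 3
7 1 2

After move 7 (U):
5 0 8
4 6 3
7 1 2

After move 8 (R):
5 8 0
4 6 3
7 1 2

After move 9 (D):
5 8 3
4 6 0
7 1 2

After move 10 (D):
5 8 3
4 6 2
7 1 0

After move 11 (L):
5 8 3
4 6 2
7 0 1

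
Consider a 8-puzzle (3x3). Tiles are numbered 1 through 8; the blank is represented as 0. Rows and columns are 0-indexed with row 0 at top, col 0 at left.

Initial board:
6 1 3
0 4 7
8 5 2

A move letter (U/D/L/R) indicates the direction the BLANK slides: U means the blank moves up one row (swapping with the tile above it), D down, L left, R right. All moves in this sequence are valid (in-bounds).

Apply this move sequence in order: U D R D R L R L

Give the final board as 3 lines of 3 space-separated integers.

Answer: 6 1 3
4 5 7
8 0 2

Derivation:
After move 1 (U):
0 1 3
6 4 7
8 5 2

After move 2 (D):
6 1 3
0 4 7
8 5 2

After move 3 (R):
6 1 3
4 0 7
8 5 2

After move 4 (D):
6 1 3
4 5 7
8 0 2

After move 5 (R):
6 1 3
4 5 7
8 2 0

After move 6 (L):
6 1 3
4 5 7
8 0 2

After move 7 (R):
6 1 3
4 5 7
8 2 0

After move 8 (L):
6 1 3
4 5 7
8 0 2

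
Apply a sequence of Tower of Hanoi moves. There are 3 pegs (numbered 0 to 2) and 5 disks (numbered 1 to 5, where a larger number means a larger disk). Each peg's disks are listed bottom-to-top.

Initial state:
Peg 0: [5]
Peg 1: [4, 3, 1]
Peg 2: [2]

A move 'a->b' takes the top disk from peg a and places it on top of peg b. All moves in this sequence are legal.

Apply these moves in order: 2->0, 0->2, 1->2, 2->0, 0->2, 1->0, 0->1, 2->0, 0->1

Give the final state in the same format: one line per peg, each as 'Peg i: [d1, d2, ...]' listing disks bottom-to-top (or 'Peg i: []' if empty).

After move 1 (2->0):
Peg 0: [5, 2]
Peg 1: [4, 3, 1]
Peg 2: []

After move 2 (0->2):
Peg 0: [5]
Peg 1: [4, 3, 1]
Peg 2: [2]

After move 3 (1->2):
Peg 0: [5]
Peg 1: [4, 3]
Peg 2: [2, 1]

After move 4 (2->0):
Peg 0: [5, 1]
Peg 1: [4, 3]
Peg 2: [2]

After move 5 (0->2):
Peg 0: [5]
Peg 1: [4, 3]
Peg 2: [2, 1]

After move 6 (1->0):
Peg 0: [5, 3]
Peg 1: [4]
Peg 2: [2, 1]

After move 7 (0->1):
Peg 0: [5]
Peg 1: [4, 3]
Peg 2: [2, 1]

After move 8 (2->0):
Peg 0: [5, 1]
Peg 1: [4, 3]
Peg 2: [2]

After move 9 (0->1):
Peg 0: [5]
Peg 1: [4, 3, 1]
Peg 2: [2]

Answer: Peg 0: [5]
Peg 1: [4, 3, 1]
Peg 2: [2]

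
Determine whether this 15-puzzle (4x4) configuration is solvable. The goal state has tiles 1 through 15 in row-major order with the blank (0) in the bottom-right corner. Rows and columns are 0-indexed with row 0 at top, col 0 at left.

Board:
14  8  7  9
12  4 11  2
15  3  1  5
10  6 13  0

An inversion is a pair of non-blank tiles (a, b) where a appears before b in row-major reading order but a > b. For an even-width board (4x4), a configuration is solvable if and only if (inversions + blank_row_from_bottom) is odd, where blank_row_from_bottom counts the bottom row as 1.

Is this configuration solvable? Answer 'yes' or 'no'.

Answer: yes

Derivation:
Inversions: 58
Blank is in row 3 (0-indexed from top), which is row 1 counting from the bottom (bottom = 1).
58 + 1 = 59, which is odd, so the puzzle is solvable.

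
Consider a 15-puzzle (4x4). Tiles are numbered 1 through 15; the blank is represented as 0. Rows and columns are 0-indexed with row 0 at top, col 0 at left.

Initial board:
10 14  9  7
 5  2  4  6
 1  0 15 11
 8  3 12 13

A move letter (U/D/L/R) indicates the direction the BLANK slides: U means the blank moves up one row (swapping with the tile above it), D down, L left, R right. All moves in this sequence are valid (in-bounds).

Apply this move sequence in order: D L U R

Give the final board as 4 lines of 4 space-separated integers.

Answer: 10 14  9  7
 5  2  4  6
 3  0 15 11
 1  8 12 13

Derivation:
After move 1 (D):
10 14  9  7
 5  2  4  6
 1  3 15 11
 8  0 12 13

After move 2 (L):
10 14  9  7
 5  2  4  6
 1  3 15 11
 0  8 12 13

After move 3 (U):
10 14  9  7
 5  2  4  6
 0  3 15 11
 1  8 12 13

After move 4 (R):
10 14  9  7
 5  2  4  6
 3  0 15 11
 1  8 12 13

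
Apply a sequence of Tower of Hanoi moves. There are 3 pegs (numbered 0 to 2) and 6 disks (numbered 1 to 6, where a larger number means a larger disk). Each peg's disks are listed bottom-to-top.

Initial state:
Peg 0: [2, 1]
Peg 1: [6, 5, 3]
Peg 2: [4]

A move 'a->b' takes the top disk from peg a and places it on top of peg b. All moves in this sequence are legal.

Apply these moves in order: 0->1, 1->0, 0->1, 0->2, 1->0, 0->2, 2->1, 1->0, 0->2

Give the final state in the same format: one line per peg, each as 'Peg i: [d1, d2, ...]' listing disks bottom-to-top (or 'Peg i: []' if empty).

Answer: Peg 0: []
Peg 1: [6, 5, 3]
Peg 2: [4, 2, 1]

Derivation:
After move 1 (0->1):
Peg 0: [2]
Peg 1: [6, 5, 3, 1]
Peg 2: [4]

After move 2 (1->0):
Peg 0: [2, 1]
Peg 1: [6, 5, 3]
Peg 2: [4]

After move 3 (0->1):
Peg 0: [2]
Peg 1: [6, 5, 3, 1]
Peg 2: [4]

After move 4 (0->2):
Peg 0: []
Peg 1: [6, 5, 3, 1]
Peg 2: [4, 2]

After move 5 (1->0):
Peg 0: [1]
Peg 1: [6, 5, 3]
Peg 2: [4, 2]

After move 6 (0->2):
Peg 0: []
Peg 1: [6, 5, 3]
Peg 2: [4, 2, 1]

After move 7 (2->1):
Peg 0: []
Peg 1: [6, 5, 3, 1]
Peg 2: [4, 2]

After move 8 (1->0):
Peg 0: [1]
Peg 1: [6, 5, 3]
Peg 2: [4, 2]

After move 9 (0->2):
Peg 0: []
Peg 1: [6, 5, 3]
Peg 2: [4, 2, 1]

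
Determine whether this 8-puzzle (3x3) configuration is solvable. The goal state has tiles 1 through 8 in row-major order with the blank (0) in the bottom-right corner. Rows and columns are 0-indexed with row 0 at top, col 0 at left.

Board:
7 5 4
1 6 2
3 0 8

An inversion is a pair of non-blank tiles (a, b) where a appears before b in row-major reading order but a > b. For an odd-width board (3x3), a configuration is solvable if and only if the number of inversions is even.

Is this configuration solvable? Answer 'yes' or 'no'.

Answer: no

Derivation:
Inversions (pairs i<j in row-major order where tile[i] > tile[j] > 0): 15
15 is odd, so the puzzle is not solvable.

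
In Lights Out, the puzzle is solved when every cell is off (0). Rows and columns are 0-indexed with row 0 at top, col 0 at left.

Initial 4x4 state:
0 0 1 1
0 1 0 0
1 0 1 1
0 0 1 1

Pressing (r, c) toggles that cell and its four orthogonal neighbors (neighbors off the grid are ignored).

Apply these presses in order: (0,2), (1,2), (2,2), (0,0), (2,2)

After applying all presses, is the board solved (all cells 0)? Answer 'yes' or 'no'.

Answer: no

Derivation:
After press 1 at (0,2):
0 1 0 0
0 1 1 0
1 0 1 1
0 0 1 1

After press 2 at (1,2):
0 1 1 0
0 0 0 1
1 0 0 1
0 0 1 1

After press 3 at (2,2):
0 1 1 0
0 0 1 1
1 1 1 0
0 0 0 1

After press 4 at (0,0):
1 0 1 0
1 0 1 1
1 1 1 0
0 0 0 1

After press 5 at (2,2):
1 0 1 0
1 0 0 1
1 0 0 1
0 0 1 1

Lights still on: 8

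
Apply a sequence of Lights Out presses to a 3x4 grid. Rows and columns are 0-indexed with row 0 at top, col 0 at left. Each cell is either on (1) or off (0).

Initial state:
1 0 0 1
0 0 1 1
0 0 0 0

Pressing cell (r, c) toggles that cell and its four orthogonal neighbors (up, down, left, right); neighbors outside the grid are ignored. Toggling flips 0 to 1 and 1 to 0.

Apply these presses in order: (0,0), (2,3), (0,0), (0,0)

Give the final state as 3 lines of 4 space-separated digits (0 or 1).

Answer: 0 1 0 1
1 0 1 0
0 0 1 1

Derivation:
After press 1 at (0,0):
0 1 0 1
1 0 1 1
0 0 0 0

After press 2 at (2,3):
0 1 0 1
1 0 1 0
0 0 1 1

After press 3 at (0,0):
1 0 0 1
0 0 1 0
0 0 1 1

After press 4 at (0,0):
0 1 0 1
1 0 1 0
0 0 1 1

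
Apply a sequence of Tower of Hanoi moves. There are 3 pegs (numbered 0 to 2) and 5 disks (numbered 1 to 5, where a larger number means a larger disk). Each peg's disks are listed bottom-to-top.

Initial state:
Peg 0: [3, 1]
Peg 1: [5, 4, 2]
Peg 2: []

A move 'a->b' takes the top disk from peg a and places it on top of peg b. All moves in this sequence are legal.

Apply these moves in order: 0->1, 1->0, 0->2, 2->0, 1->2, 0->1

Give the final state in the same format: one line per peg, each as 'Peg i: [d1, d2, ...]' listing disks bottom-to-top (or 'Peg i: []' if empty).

After move 1 (0->1):
Peg 0: [3]
Peg 1: [5, 4, 2, 1]
Peg 2: []

After move 2 (1->0):
Peg 0: [3, 1]
Peg 1: [5, 4, 2]
Peg 2: []

After move 3 (0->2):
Peg 0: [3]
Peg 1: [5, 4, 2]
Peg 2: [1]

After move 4 (2->0):
Peg 0: [3, 1]
Peg 1: [5, 4, 2]
Peg 2: []

After move 5 (1->2):
Peg 0: [3, 1]
Peg 1: [5, 4]
Peg 2: [2]

After move 6 (0->1):
Peg 0: [3]
Peg 1: [5, 4, 1]
Peg 2: [2]

Answer: Peg 0: [3]
Peg 1: [5, 4, 1]
Peg 2: [2]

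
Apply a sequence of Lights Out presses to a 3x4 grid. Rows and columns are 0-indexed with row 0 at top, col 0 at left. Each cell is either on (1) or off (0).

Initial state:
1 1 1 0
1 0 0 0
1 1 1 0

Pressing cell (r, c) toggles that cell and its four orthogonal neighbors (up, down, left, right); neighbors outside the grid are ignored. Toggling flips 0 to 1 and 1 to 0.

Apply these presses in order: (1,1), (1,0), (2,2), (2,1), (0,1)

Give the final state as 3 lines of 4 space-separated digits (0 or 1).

After press 1 at (1,1):
1 0 1 0
0 1 1 0
1 0 1 0

After press 2 at (1,0):
0 0 1 0
1 0 1 0
0 0 1 0

After press 3 at (2,2):
0 0 1 0
1 0 0 0
0 1 0 1

After press 4 at (2,1):
0 0 1 0
1 1 0 0
1 0 1 1

After press 5 at (0,1):
1 1 0 0
1 0 0 0
1 0 1 1

Answer: 1 1 0 0
1 0 0 0
1 0 1 1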